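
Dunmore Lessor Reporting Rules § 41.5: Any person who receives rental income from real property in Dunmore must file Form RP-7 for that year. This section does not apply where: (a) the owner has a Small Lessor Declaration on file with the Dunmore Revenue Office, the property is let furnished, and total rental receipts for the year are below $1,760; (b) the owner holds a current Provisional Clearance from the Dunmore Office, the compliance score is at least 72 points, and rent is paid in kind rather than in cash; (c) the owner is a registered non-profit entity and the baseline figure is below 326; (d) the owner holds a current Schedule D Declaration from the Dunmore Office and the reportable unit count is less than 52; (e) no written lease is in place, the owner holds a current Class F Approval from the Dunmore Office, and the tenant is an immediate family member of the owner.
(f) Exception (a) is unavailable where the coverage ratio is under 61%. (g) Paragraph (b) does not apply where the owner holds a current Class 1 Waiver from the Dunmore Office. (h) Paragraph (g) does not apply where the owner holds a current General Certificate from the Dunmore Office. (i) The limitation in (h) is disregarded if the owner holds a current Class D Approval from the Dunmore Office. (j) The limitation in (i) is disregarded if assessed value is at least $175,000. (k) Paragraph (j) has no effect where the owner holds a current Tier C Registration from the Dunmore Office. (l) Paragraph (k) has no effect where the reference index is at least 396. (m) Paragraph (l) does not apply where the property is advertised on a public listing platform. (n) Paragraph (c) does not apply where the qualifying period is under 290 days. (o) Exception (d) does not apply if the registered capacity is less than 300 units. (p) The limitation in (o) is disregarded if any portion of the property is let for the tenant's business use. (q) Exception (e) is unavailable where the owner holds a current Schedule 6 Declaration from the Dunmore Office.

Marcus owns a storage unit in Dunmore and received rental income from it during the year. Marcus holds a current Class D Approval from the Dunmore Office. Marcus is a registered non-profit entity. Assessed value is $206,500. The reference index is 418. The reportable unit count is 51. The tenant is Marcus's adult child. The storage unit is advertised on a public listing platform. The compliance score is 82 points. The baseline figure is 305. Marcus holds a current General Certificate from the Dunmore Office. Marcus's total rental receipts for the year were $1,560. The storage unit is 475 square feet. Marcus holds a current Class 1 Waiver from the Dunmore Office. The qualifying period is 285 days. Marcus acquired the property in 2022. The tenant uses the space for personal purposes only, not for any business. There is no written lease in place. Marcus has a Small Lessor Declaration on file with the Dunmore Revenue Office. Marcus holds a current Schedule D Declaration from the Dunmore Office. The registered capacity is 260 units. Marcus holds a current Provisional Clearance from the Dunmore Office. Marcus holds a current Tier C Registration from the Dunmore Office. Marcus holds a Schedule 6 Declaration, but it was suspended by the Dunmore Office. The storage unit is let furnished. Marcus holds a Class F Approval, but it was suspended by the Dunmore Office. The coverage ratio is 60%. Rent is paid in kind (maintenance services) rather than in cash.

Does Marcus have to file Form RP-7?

Exception (a): a Small Lessor Declaration is on file; the property is let furnished; total rental receipts for the year are $1,560, below the $1,760 limit — every condition holds. But applying paragraph (f): (f) operates against (a): the coverage ratio is 60%, under the 61% limit. (a) is therefore removed.
All of (b)'s requirements are met (a current Provisional Clearance is held; the compliance score is 82 points, meeting the 72 points threshold; rent is paid in kind). But: (g) operates against (b): a current Class 1 Waiver is held. (h) is engaged (a current General Certificate is held), but is set aside by (i): (i) applies — a current Class D Approval is held. (j) is triggered (assessed value is $206,500, meeting the $175,000 threshold), but is overridden by (k): (k) operates against (j): a current Tier C Registration is held. (l) is engaged (the reference index is 418, meeting the 396 threshold), but is itself disapplied by (m): (m) operates against (l): the property is publicly advertised. So (b) is unavailable.
Exception (c): Marcus is a registered non-profit; the baseline figure is 305, below the 326 limit — every condition holds. But: (n) operates against (c): the qualifying period is 285 days, under the 290 days limit. Exception (c) does not apply.
Exception (d)'s conditions are all satisfied: a current Schedule D Declaration is held; the reportable unit count is 51, less than the 52 limit. However, paragraphs (o)–(p) must be considered: (o) operates against (d): the registered capacity is 260 units, less than the 300 units limit. (p) does not operate here (the space is used for personal purposes only), so (o) stands. So (d) is unavailable.
Exception (e) fails — the Class F Approval is not current.
No exception displaces § 41.5.

Yes — Marcus must file Form RP-7.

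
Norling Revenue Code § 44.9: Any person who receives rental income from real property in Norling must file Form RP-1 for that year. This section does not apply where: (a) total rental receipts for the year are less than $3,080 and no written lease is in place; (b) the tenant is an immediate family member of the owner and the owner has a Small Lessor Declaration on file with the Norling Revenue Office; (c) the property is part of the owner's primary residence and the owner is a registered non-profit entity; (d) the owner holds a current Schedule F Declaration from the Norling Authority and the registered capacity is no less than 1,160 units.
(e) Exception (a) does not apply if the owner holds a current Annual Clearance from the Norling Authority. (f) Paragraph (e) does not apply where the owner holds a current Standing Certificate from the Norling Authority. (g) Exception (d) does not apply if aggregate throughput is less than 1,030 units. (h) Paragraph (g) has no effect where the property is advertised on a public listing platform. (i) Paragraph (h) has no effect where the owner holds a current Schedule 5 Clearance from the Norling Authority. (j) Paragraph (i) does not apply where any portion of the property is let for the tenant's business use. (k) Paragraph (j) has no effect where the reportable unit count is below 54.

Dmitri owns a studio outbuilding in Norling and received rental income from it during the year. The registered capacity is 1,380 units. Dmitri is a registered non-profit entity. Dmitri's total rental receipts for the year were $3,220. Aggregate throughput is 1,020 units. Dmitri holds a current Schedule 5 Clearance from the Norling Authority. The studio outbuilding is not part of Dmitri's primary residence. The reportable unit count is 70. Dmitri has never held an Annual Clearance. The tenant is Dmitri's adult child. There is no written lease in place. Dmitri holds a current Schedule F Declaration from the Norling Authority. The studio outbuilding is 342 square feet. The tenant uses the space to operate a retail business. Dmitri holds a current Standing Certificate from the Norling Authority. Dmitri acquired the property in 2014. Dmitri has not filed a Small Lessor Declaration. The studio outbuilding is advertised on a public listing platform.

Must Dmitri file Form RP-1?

Exception (a) does not apply: total rental receipts for the year are $3,220, not less than $3,080.
Exception (b) fails — no Small Lessor Declaration is on file.
Exception (c) does not apply: the studio outbuilding is not part of the primary residence.
Exception (d) is satisfied on its face — a current Schedule F Declaration is held; the registered capacity is 1,380 units, meeting the 1,160 units threshold. Applying paragraphs (g)–(k): (g) would limit (d) — aggregate throughput is 1,020 units, less than the 1,030 units limit — but (h) sets (g) aside: (h) applies — the property is publicly advertised. (i) operates (a current Schedule 5 Clearance is held), but is itself disapplied by (j): (j) operates against (i): the space is let for business use. (k) does not operate here (the reportable unit count is 70, not below 54), so (j) stands. (d) remains available.

No — exception (d) applies; Dmitri is not required to file Form RP-1.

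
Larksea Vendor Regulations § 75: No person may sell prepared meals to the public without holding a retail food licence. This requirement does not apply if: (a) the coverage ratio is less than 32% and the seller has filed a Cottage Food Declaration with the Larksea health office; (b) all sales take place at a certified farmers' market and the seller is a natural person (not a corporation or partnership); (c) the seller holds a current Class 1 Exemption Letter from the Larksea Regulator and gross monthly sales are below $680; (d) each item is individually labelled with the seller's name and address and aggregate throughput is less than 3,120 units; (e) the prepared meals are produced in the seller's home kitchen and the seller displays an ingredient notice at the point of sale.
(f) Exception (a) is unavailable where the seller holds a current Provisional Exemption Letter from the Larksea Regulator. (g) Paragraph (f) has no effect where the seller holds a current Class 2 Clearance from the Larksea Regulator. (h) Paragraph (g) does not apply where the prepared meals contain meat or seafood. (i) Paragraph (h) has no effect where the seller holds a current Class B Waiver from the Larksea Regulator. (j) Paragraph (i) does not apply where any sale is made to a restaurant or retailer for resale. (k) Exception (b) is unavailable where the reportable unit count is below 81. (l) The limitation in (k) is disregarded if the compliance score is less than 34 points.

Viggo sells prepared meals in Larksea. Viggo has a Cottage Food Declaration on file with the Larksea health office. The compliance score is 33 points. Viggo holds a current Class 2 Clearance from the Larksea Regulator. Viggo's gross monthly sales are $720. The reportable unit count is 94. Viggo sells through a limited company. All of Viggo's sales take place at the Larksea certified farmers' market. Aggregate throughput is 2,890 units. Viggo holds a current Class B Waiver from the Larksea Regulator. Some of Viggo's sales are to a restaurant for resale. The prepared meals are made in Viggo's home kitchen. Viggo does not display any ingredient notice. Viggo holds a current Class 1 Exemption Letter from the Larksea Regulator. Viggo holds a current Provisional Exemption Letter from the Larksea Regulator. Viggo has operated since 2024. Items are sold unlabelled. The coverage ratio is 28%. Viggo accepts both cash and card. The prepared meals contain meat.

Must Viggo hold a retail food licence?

Exception (a): the coverage ratio is 28%, less than the 32% limit; a Cottage Food Declaration is on file — every condition holds. But applying paragraphs (f)–(j): (f) is engaged — a current Provisional Exemption Letter is held. (g) is engaged (a current Class 2 Clearance is held), but is displaced by (h): (h) operates against (g): the prepared meals contain meat. (i) applies (a current Class B Waiver is held), but is overridden by (j): (j) operates against (i): some sales are to a restaurant for resale. Exception (a) does not apply.
Exception (b) fails — the seller operates through a limited company.
Exception (c) fails — gross monthly sales are $720, not below $680.
Exception (d) fails — items are sold unlabelled.
Exception (e) does not apply: no ingredient notice is displayed.
None of the exceptions is available; § 75 applies in full.

Yes — Viggo must hold a retail food licence.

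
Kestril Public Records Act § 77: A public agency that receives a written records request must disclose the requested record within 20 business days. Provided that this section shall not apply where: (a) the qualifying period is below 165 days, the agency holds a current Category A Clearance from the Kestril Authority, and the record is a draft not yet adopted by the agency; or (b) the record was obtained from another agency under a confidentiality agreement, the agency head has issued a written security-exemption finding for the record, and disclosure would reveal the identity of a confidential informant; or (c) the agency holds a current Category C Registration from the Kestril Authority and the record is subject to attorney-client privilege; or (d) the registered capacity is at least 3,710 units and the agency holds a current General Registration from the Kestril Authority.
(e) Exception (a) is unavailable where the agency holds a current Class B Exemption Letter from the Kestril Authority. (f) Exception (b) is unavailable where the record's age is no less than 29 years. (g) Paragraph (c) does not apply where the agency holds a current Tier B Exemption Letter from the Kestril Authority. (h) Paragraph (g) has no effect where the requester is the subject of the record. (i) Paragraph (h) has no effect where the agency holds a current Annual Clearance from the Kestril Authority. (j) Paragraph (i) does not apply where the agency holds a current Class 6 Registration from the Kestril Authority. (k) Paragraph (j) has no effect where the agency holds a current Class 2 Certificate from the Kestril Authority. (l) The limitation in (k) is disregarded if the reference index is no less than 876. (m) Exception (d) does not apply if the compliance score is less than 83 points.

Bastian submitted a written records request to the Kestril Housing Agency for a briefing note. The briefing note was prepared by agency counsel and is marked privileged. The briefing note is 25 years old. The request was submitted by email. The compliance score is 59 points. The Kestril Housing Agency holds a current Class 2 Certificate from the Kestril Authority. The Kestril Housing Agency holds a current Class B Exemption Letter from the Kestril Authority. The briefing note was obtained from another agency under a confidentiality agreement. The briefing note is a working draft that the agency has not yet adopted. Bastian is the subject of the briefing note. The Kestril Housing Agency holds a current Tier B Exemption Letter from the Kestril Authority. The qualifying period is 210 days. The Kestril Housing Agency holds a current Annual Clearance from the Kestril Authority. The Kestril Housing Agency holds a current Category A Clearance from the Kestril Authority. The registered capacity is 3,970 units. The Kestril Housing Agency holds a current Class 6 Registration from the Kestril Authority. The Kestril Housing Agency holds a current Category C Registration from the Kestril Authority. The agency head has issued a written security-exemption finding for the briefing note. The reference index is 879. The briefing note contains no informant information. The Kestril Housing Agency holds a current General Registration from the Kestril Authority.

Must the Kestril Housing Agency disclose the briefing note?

No — exception (c) applies; the Kestril Housing Agency is not required to disclose the briefing note.

Exception (a) fails — the qualifying period is 210 days, not below 165 days.
Exception (b) does not apply: the briefing note contains no informant information.
Exception (c): a current Category C Registration is held; the briefing note is privileged — every condition holds. Applying paragraphs (g)–(l): (g) would limit (c) — a current Tier B Exemption Letter is held — but (h) sets (g) aside: (h) is engaged — Bastian is the subject of the briefing note. (i) would limit (h) — a current Annual Clearance is held — but (j) sets (i) aside: (j) applies — a current Class 6 Registration is held. (k) would limit (j) — a current Class 2 Certificate is held — but (l) sets (k) aside: (l) is triggered — the reference index is 879, meeting the 876 threshold. Exception (c) stands.
Exception (d) is satisfied on its face — the registered capacity is 3,970 units, meeting the 3,710 units threshold; a current General Registration is held. Turning to paragraph (m): (m) operates against (d): the compliance score is 59 points, less than the 83 points limit. (d) is therefore removed.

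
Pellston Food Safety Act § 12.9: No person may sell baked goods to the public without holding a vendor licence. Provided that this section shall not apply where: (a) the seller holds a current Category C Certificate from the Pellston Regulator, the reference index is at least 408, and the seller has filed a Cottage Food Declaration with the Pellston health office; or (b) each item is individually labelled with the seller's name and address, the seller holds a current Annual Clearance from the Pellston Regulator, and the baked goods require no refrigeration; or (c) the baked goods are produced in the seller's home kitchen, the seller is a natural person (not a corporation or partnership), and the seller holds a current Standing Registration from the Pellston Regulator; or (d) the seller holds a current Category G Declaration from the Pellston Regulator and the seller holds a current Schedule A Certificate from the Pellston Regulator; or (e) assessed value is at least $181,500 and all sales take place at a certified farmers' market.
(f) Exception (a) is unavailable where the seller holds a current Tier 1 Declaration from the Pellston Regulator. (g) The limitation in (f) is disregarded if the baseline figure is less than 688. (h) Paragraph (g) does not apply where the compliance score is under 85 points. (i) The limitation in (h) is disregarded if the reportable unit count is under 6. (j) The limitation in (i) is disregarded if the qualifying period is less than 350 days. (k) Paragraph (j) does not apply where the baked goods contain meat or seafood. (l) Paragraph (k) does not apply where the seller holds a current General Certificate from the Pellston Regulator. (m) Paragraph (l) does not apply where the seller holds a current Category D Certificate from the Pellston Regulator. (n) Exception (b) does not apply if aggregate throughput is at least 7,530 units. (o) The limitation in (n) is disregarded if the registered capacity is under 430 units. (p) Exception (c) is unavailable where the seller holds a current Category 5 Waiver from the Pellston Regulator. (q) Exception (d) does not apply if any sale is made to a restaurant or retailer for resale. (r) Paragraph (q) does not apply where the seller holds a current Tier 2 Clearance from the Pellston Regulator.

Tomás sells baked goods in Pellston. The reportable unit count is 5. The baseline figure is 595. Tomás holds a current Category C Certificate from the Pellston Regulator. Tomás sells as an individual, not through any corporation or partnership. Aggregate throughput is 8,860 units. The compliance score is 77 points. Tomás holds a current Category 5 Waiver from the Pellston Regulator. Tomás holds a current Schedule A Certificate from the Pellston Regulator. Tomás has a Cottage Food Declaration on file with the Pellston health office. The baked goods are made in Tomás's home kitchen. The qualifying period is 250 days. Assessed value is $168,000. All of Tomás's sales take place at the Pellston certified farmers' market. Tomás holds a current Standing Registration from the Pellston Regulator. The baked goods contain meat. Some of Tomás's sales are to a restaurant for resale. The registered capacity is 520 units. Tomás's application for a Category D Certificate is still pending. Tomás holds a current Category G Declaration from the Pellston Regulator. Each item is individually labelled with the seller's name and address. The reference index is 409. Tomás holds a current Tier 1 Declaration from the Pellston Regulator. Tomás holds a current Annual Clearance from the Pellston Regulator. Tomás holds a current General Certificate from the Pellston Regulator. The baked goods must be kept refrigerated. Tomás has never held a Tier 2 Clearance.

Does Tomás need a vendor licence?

All of (a)'s requirements are met (a current Category C Certificate is held; the reference index is 409, meeting the 408 threshold; a Cottage Food Declaration is on file). Turning to paragraphs (f)–(m): (f) operates against (a): a current Tier 1 Declaration is held. (g) is engaged (the baseline figure is 595, less than the 688 limit), but is set aside by (h): (h) is triggered — the compliance score is 77 points, under the 85 points limit. (i) would limit (h) — the reportable unit count is 5, under the 6 limit — but (j) sets (i) aside: (j) operates against (i): the qualifying period is 250 days, less than the 350 days limit. (k) would limit (j) — the baked goods contain meat — but (l) sets (k) aside: (l) operates — a current General Certificate is held. (m), which would lift (l), does not operate here — there is no Category D Certificate in force. Exception (a) does not apply.
Exception (b) fails — the baked goods require refrigeration.
Exception (c) is satisfied on its face — the baked goods are home-kitchen produced; the seller is a natural person; a current Standing Registration is held. Turning to paragraph (p): (p) operates against (c): a current Category 5 Waiver is held. (c) is therefore removed.
Exception (d): a current Category G Declaration is held; a current Schedule A Certificate is held — every condition holds. But: (q) operates against (d): some sales are to a restaurant for resale. (r), which would lift (q), is not triggered — the Tier 2 Clearance is not current. So (d) is unavailable.
Exception (e) fails — assessed value is $168,000, short of $181,500.
Every exception is unavailable, so the rule governs.

Yes — Tomás must hold a vendor licence.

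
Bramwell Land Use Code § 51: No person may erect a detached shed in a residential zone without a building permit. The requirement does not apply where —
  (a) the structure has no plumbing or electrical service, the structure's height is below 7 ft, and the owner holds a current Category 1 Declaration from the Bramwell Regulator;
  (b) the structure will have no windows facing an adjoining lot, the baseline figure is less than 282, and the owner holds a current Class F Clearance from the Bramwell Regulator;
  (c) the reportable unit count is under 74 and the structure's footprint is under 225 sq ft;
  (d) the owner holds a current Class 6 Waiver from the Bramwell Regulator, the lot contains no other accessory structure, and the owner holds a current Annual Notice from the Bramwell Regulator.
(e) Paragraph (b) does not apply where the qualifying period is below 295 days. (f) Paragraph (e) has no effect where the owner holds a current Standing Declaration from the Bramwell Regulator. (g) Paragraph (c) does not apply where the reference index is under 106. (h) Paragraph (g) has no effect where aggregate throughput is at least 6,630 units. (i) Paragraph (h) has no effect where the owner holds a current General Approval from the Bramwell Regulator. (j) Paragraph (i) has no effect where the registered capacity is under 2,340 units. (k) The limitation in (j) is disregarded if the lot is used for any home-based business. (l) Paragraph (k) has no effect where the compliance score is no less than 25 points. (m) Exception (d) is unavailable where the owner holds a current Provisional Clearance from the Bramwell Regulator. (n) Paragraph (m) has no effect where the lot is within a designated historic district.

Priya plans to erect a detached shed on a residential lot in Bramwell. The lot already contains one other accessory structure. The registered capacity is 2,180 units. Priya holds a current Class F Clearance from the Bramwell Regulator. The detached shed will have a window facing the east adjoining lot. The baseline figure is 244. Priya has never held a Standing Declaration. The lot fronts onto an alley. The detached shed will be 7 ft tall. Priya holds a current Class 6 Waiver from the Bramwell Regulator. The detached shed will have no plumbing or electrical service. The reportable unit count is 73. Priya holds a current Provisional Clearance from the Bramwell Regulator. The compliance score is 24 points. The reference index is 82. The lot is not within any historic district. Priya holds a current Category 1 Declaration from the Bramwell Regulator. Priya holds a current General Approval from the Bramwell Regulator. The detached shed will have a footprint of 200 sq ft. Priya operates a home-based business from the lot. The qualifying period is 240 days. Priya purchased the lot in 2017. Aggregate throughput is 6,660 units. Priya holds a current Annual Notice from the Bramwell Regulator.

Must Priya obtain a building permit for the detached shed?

Exception (a) fails — the structure's height is 7 ft, not below 7 ft.
Exception (b) does not apply: a window faces an adjoining lot.
Exception (c): the reportable unit count is 73, under the 74 limit; the structure's footprint is 200 sq ft, under the 225 sq ft limit — every condition holds. However, paragraphs (g)–(l) must be considered: (g) operates — the reference index is 82, under the 106 limit. (h) would limit (g) — aggregate throughput is 6,660 units, meeting the 6,630 units threshold — but (i) sets (h) aside: (i) operates against (h): a current General Approval is held. (j) would limit (i) — the registered capacity is 2,180 units, under the 2,340 units limit — but (k) sets (j) aside: (k) operates against (j): a home-based business operates on the lot. (l), which would lift (k), does not operate here — the compliance score is 24 points, short of 25 points. So (c) is unavailable.
Exception (d) requires that the lot contains no other accessory structure; but the lot already has another accessory structure, so (d) is unavailable.
Every exception is unavailable, so the rule governs.

Yes — Priya must obtain a building permit.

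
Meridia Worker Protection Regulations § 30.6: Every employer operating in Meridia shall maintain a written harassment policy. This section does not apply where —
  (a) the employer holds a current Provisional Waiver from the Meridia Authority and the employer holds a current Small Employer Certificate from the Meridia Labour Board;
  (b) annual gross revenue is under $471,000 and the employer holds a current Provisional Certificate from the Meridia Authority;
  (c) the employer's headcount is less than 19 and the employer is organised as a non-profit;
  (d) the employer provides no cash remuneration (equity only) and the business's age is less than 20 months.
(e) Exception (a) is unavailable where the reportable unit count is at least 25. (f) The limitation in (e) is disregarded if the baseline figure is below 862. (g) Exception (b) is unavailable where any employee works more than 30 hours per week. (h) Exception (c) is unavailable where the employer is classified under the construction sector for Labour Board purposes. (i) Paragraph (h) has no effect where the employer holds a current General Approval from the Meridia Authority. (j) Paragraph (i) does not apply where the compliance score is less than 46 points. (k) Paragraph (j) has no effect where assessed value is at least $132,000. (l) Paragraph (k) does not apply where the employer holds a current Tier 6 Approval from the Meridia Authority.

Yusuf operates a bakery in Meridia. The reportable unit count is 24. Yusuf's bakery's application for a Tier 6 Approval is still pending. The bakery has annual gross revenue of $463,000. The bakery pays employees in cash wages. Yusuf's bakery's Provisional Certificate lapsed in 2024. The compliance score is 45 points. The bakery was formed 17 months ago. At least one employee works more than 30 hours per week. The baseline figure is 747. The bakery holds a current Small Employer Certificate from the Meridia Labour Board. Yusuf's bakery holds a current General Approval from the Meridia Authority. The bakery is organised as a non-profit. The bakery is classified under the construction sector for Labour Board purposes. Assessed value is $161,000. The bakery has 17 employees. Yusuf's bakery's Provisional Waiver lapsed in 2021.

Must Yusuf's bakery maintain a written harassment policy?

Exception (a) does not apply: no current Provisional Waiver is held.
Exception (b) requires that the employer holds a current Provisional Certificate from the Meridia Authority; but no current Provisional Certificate is held, so (b) is unavailable.
Exception (c)'s conditions are all satisfied: the employer's headcount is 17, less than the 19 limit; the employer is a non-profit. Under paragraphs (h)–(l): (h) operates (the bakery is classified under the construction sector), but is set aside by (i): (i) operates against (h): a current General Approval is held. (j) applies (the compliance score is 45 points, less than the 46 points limit), but is set aside by (k): (k) operates against (j): assessed value is $161,000, meeting the $132,000 threshold. (l), which would lift (k), is not engaged — no current Tier 6 Approval is held. (c) remains available.
Exception (d) requires that the employer provides no cash remuneration (equity only); but employees are paid cash wages, so (d) is unavailable.

No — exception (c) applies; Yusuf's bakery is not required to maintain a written harassment policy.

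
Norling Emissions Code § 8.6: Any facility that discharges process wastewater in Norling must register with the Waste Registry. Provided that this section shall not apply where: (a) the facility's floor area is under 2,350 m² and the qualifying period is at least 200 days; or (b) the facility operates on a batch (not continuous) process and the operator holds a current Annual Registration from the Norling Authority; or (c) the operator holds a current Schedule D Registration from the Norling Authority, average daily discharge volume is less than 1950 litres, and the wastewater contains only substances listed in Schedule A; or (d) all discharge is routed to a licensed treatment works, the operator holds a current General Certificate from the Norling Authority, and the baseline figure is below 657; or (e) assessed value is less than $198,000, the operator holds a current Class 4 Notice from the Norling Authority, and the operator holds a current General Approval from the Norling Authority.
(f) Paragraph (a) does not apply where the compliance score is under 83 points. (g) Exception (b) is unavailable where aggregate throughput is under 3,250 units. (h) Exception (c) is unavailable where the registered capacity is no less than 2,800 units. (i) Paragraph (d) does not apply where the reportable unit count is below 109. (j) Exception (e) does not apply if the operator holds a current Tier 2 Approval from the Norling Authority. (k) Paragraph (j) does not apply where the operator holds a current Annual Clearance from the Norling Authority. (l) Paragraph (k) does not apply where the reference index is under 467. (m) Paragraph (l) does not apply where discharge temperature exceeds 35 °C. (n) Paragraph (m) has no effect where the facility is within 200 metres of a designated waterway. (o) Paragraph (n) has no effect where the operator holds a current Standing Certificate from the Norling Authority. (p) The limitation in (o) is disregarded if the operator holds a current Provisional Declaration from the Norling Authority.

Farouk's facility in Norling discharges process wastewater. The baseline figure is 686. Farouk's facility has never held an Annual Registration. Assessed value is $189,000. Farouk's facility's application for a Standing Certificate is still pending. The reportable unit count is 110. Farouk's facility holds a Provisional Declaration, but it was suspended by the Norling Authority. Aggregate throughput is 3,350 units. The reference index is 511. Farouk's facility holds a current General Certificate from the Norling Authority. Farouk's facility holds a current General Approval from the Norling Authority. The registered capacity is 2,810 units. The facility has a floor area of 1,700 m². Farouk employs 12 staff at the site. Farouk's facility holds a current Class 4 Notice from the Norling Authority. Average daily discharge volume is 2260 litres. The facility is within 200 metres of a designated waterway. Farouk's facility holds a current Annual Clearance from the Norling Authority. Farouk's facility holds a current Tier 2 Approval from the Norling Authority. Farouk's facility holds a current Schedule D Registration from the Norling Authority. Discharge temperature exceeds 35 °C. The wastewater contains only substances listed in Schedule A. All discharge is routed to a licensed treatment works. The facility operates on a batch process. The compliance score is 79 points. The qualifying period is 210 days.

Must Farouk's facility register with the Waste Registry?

Exception (a)'s conditions are all satisfied: the facility's floor area is 1,700 m², under the 2,350 m² limit; the qualifying period is 210 days, meeting the 200 days threshold. But applying paragraph (f): (f) operates against (a): the compliance score is 79 points, under the 83 points limit. So (a) is unavailable.
Exception (b) does not apply: the Annual Registration is not current.
Exception (c) fails — average daily discharge volume is 2260 litres, not less than 1950 litres.
Exception (d) fails — the baseline figure is 686, not below 657.
All of (e)'s requirements are met (assessed value is $189,000, less than the $198,000 limit; a current Class 4 Notice is held; a current General Approval is held). Considering the limiting provisions: (j) would limit (e) — a current Tier 2 Approval is held — but (k) sets (j) aside: (k) is triggered — a current Annual Clearance is held. (l), which would lift (k), is not engaged — the reference index is 511, not under 467. (e) remains available.

No — exception (e) applies; Farouk's facility is not required to register with the Waste Registry.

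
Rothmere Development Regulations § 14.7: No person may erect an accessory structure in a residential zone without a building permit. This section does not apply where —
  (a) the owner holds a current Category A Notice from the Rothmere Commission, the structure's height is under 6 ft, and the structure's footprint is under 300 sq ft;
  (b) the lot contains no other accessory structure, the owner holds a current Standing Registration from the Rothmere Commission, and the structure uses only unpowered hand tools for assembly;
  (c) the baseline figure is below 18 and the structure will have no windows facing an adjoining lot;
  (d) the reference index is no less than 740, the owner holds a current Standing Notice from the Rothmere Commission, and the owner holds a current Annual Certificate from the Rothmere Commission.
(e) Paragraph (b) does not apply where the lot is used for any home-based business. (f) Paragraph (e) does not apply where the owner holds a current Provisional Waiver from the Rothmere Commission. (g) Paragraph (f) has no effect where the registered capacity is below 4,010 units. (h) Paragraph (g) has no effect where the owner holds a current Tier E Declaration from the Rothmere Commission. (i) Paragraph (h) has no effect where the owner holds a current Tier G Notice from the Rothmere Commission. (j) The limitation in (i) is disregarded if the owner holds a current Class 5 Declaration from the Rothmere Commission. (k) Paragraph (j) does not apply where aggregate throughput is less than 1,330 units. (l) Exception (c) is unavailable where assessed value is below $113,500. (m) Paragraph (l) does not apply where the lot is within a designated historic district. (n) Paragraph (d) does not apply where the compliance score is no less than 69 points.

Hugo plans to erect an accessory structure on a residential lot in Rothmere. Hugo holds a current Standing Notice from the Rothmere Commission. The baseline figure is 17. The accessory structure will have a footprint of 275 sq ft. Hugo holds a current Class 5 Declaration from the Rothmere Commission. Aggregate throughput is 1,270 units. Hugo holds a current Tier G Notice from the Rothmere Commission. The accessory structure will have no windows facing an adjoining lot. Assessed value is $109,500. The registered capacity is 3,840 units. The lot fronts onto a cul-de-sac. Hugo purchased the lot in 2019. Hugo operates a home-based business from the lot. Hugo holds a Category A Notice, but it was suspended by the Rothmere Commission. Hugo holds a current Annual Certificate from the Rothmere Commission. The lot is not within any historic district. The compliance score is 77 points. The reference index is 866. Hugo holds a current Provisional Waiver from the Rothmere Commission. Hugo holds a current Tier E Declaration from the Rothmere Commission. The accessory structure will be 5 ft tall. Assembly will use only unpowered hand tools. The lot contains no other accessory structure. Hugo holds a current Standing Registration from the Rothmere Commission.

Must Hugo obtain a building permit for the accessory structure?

Exception (a) fails — there is no Category A Notice in force.
Exception (b)'s conditions are all satisfied: the lot has no other accessory structure; a current Standing Registration is held; assembly uses only hand tools. However, paragraphs (e)–(k) must be considered: (e) operates — a home-based business operates on the lot. (f) would limit (e) — a current Provisional Waiver is held — but (g) sets (f) aside: (g) is engaged — the registered capacity is 3,840 units, below the 4,010 units limit. (h) is engaged (a current Tier E Declaration is held), but is set aside by (i): (i) is engaged — a current Tier G Notice is held. (j) is triggered (a current Class 5 Declaration is held), but is set aside by (k): (k) operates — aggregate throughput is 1,270 units, less than the 1,330 units limit. So (b) is unavailable.
Exception (c) is satisfied on its face — the baseline figure is 17, below the 18 limit; no windows face an adjoining lot. But: (l) operates against (c): assessed value is $109,500, below the $113,500 limit. (m), which would lift (l), is not engaged — the lot is not in a historic district. Exception (c) does not apply.
Exception (d) is satisfied on its face — the reference index is 866, meeting the 740 threshold; a current Standing Notice is held; a current Annual Certificate is held. Turning to paragraph (n): (n) applies — the compliance score is 77 points, meeting the 69 points threshold. So (d) is unavailable.
No exception applies. The general rule governs.

Yes — Hugo must obtain a building permit.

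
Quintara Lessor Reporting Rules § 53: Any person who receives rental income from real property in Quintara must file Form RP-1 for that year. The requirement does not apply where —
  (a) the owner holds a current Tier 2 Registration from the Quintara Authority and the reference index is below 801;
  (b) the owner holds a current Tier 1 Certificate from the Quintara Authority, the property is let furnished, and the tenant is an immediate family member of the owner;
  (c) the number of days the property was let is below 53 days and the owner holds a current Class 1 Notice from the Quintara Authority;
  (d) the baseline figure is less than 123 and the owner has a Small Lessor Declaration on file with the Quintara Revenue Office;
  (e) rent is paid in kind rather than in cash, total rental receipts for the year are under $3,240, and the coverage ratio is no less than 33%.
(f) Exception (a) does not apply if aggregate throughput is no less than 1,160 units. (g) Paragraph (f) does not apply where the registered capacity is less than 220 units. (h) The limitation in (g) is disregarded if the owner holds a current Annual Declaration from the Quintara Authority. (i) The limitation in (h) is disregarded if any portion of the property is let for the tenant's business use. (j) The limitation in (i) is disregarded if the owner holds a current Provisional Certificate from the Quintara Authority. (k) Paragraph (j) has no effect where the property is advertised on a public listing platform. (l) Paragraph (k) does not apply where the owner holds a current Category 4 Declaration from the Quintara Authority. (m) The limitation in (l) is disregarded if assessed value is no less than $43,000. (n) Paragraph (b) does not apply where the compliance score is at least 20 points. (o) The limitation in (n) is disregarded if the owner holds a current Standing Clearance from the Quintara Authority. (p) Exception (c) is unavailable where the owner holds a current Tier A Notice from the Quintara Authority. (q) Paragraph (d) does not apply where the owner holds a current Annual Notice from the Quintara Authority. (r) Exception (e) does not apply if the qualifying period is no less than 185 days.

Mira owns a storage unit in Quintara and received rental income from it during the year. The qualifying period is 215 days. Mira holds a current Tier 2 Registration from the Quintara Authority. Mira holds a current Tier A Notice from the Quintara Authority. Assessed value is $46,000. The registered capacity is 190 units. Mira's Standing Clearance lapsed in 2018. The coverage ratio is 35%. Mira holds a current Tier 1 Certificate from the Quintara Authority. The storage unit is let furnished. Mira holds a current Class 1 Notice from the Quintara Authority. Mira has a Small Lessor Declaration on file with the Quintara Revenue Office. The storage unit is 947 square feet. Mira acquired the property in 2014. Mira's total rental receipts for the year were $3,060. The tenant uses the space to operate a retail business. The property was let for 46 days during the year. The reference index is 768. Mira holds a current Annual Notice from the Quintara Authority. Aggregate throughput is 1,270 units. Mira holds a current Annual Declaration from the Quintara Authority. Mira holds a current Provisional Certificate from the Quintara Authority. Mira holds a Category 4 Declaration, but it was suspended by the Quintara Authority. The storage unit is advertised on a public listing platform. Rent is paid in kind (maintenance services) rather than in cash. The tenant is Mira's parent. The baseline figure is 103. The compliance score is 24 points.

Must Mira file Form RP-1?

No — exception (a) applies; Mira is not required to file Form RP-1.

Exception (a): a current Tier 2 Registration is held; the reference index is 768, below the 801 limit — every condition holds. Under paragraphs (f)–(m): (f) is triggered (aggregate throughput is 1,270 units, meeting the 1,160 units threshold), but yields to (g): (g) operates against (f): the registered capacity is 190 units, less than the 220 units limit. (h) would limit (g) — a current Annual Declaration is held — but (i) sets (h) aside: (i) operates — the space is let for business use. (j) would limit (i) — a current Provisional Certificate is held — but (k) sets (j) aside: (k) applies — the property is publicly advertised. (l), which would lift (k), is not engaged — no current Category 4 Declaration is held. Exception (a) stands.
Exception (b): a current Tier 1 Certificate is held; the property is let furnished; the tenant is an immediate family member — every condition holds. Turning to paragraphs (n)–(o): (n) is triggered — the compliance score is 24 points, meeting the 20 points threshold. (o) is not engaged (there is no Standing Clearance in force), so (n) stands. Exception (b) does not apply.
Exception (c): the number of days the property was let is 46 days, below the 53 days limit; a current Class 1 Notice is held — every condition holds. Turning to paragraph (p): (p) operates against (c): a current Tier A Notice is held. (c) is therefore removed.
Exception (d): the baseline figure is 103, less than the 123 limit; a Small Lessor Declaration is on file — every condition holds. Turning to paragraph (q): (q) operates — a current Annual Notice is held. Exception (d) does not apply.
Exception (e) is satisfied on its face — rent is paid in kind; total rental receipts for the year are $3,060, under the $3,240 limit; the coverage ratio is 35%, meeting the 33% threshold. But: (r) applies — the qualifying period is 215 days, meeting the 185 days threshold. So (e) is unavailable.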